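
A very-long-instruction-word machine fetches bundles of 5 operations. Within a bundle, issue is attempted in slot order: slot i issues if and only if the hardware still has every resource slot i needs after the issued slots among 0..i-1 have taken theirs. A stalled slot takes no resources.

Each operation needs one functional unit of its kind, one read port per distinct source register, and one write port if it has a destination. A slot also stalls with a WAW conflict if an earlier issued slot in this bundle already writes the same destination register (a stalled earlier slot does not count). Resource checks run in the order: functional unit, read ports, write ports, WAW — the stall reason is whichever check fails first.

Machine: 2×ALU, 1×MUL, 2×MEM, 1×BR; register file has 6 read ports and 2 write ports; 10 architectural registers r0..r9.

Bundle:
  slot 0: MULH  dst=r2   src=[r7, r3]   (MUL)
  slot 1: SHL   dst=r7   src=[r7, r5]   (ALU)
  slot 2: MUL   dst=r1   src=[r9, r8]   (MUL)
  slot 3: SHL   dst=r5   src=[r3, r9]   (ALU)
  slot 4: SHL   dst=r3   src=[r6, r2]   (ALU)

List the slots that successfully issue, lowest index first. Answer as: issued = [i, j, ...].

issued = [0, 1]

[0] MUL needs rd=2 wr=1: ok; after: ALU=2 MUL=0 MEM=2 BR=1, R=4, W=1
[1] ALU needs rd=2 wr=1: ok; after: ALU=1 MUL=0 MEM=2 BR=1, R=2, W=0
[2] MUL needs rd=2 wr=1: FU; after: ALU=1 MUL=0 MEM=2 BR=1, R=2, W=0
[3] ALU needs rd=2 wr=1: WR_PORT; after: ALU=1 MUL=0 MEM=2 BR=1, R=2, W=0
[4] ALU needs rd=2 wr=1: WR_PORT; after: ALU=1 MUL=0 MEM=2 BR=1, R=2, W=0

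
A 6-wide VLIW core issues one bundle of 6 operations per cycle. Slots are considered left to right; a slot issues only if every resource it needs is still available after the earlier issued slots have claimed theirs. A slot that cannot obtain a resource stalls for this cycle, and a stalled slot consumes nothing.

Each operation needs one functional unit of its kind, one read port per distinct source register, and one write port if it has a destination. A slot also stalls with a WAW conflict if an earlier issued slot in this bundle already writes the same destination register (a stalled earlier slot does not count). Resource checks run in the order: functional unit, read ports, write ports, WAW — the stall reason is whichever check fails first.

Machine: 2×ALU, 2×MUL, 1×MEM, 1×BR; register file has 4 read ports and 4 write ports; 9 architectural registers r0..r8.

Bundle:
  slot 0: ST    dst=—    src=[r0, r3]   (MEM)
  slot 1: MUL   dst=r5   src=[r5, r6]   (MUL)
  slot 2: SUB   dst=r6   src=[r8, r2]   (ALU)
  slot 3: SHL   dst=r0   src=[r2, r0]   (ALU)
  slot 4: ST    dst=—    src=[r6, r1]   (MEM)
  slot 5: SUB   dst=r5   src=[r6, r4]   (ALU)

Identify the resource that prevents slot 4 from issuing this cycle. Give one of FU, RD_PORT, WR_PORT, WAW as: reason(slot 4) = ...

#0 MEM src=r0,r3 dispatched  <A:2 Mu:2 Ld:0 B:1 rd:2 wr:4>
#1 MUL src=r5,r6 dispatched  <A:2 Mu:1 Ld:0 B:1 rd:0 wr:3>
#2 ALU src=r8,r2 held:RD_PORT  <A:2 Mu:1 Ld:0 B:1 rd:0 wr:3>
#3 ALU src=r2,r0 held:RD_PORT  <A:2 Mu:1 Ld:0 B:1 rd:0 wr:3>
#4 MEM src=r6,r1 held:FU  <A:2 Mu:1 Ld:0 B:1 rd:0 wr:3>
#5 ALU src=r6,r4 held:RD_PORT  <A:2 Mu:1 Ld:0 B:1 rd:0 wr:3>

reason(slot 4) = FU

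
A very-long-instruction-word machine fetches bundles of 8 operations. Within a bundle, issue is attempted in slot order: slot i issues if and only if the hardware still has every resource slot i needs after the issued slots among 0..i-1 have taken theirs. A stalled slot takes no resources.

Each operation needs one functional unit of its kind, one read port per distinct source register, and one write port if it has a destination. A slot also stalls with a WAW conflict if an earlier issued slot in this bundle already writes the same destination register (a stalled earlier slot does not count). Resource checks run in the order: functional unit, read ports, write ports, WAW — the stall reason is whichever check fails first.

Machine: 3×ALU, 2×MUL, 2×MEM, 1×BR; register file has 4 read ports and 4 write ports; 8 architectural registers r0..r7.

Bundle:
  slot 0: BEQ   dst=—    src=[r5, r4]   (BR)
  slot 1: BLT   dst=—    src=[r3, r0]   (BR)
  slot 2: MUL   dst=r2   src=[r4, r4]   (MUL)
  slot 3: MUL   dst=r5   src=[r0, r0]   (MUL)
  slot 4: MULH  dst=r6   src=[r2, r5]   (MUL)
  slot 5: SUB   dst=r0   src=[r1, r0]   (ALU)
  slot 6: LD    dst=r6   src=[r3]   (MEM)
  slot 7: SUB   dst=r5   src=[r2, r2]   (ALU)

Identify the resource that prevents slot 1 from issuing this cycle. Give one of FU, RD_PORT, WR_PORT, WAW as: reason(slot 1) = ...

reason(slot 1) = FU

(0) want 1×BR +2rd +0wr — yes → AL3|MU2|ME2|BR0|rd2|wr4
(1) want 1×BR +2rd +0wr — FU → AL3|MU2|ME2|BR0|rd2|wr4
(2) want 1×MUL +1rd +1wr — yes → AL3|MU1|ME2|BR0|rd1|wr3
(3) want 1×MUL +1rd +1wr — yes → AL3|MU0|ME2|BR0|rd0|wr2
(4) want 1×MUL +2rd +1wr — FU → AL3|MU0|ME2|BR0|rd0|wr2
(5) want 1×ALU +2rd +1wr — RD_PORT → AL3|MU0|ME2|BR0|rd0|wr2
(6) want 1×MEM +1rd +1wr — RD_PORT → AL3|MU0|ME2|BR0|rd0|wr2
(7) want 1×ALU +1rd +1wr — RD_PORT → AL3|MU0|ME2|BR0|rd0|wr2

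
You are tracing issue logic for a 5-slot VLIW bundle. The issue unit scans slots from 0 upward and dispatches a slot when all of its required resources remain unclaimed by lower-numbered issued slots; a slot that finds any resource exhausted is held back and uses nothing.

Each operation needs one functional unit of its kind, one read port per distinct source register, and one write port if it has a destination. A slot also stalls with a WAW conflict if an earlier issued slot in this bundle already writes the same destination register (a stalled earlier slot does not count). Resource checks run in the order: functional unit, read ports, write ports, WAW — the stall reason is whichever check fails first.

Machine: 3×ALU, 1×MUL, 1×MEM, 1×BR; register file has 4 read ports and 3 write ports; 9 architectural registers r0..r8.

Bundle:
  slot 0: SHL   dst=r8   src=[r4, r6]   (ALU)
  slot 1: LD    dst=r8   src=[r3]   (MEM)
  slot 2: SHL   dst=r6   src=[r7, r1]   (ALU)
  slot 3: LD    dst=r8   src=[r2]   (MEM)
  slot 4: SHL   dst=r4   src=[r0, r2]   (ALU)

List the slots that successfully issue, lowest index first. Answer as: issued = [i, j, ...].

issued = [0, 2]

  0. ALU→r8 ⇒ go  {2A/1Mu/1Ld/1B | 2r 2w}
  1. MEM→r8 ⇒ no(WAW)  {2A/1Mu/1Ld/1B | 2r 2w}
  2. ALU→r6 ⇒ go  {1A/1Mu/1Ld/1B | 0r 1w}
  3. MEM→r8 ⇒ no(RD_PORT)  {1A/1Mu/1Ld/1B | 0r 1w}
  4. ALU→r4 ⇒ no(RD_PORT)  {1A/1Mu/1Ld/1B | 0r 1w}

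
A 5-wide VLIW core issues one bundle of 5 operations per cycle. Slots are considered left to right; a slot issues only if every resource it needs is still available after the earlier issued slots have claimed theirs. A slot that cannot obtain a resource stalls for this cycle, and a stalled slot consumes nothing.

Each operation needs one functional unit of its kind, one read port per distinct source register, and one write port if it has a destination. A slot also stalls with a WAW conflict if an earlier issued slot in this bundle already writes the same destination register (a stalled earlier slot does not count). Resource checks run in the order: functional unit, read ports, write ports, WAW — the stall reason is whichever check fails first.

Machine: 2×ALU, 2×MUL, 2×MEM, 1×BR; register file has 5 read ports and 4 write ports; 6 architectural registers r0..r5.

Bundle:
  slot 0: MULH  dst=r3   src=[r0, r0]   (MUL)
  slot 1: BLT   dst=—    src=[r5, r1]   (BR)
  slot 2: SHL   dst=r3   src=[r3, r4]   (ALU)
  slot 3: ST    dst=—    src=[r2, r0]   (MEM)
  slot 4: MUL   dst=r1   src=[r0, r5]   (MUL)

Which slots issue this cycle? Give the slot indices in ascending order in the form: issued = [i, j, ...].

  0. MUL→r3 ⇒ go  {2A/1Mu/2Ld/1B | 4r 3w}
  1. BR ⇒ go  {2A/1Mu/2Ld/0B | 2r 3w}
  2. ALU→r3 ⇒ no(WAW)  {2A/1Mu/2Ld/0B | 2r 3w}
  3. MEM ⇒ go  {2A/1Mu/1Ld/0B | 0r 3w}
  4. MUL→r1 ⇒ no(RD_PORT)  {2A/1Mu/1Ld/0B | 0r 3w}

issued = [0, 1, 3]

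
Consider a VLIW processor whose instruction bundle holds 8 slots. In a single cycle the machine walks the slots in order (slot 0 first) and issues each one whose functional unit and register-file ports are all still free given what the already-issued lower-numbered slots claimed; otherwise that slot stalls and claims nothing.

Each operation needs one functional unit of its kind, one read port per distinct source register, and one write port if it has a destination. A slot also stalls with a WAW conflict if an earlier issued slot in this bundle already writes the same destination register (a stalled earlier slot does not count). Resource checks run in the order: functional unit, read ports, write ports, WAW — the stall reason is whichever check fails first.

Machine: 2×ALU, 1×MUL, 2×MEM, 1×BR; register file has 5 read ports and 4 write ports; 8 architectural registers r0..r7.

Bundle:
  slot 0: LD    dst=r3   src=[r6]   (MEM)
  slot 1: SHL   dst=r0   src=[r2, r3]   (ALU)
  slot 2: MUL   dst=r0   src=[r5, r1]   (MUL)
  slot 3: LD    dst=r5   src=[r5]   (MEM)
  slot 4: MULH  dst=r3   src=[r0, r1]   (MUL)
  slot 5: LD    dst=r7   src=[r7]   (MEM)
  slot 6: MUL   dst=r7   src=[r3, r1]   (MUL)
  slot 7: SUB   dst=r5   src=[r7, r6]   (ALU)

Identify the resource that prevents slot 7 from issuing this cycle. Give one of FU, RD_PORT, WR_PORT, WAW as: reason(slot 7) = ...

#0 MEM src=r6 dispatched  <A:2 Mu:1 Ld:1 B:1 rd:4 wr:3>
#1 ALU src=r2,r3 dispatched  <A:1 Mu:1 Ld:1 B:1 rd:2 wr:2>
#2 MUL src=r5,r1 held:WAW  <A:1 Mu:1 Ld:1 B:1 rd:2 wr:2>
#3 MEM src=r5 dispatched  <A:1 Mu:1 Ld:0 B:1 rd:1 wr:1>
#4 MUL src=r0,r1 held:RD_PORT  <A:1 Mu:1 Ld:0 B:1 rd:1 wr:1>
#5 MEM src=r7 held:FU  <A:1 Mu:1 Ld:0 B:1 rd:1 wr:1>
#6 MUL src=r3,r1 held:RD_PORT  <A:1 Mu:1 Ld:0 B:1 rd:1 wr:1>
#7 ALU src=r7,r6 held:RD_PORT  <A:1 Mu:1 Ld:0 B:1 rd:1 wr:1>

reason(slot 7) = RD_PORT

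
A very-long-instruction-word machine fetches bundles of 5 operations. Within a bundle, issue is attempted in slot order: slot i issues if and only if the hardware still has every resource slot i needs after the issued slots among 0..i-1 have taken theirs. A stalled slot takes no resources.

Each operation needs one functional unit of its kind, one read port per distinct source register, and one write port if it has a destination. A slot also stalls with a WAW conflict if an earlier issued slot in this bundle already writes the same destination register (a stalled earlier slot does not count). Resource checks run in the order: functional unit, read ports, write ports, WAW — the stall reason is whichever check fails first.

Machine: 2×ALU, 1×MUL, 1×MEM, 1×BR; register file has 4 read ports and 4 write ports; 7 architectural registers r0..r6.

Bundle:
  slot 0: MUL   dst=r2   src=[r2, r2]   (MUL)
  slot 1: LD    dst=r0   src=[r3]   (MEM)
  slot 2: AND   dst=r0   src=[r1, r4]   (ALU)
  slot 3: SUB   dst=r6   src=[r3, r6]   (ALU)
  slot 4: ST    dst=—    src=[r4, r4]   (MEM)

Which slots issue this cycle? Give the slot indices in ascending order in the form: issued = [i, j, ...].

issued = [0, 1, 3]

  0. MUL→r2 ⇒ go  {2A/0Mu/1Ld/1B | 3r 3w}
  1. MEM→r0 ⇒ go  {2A/0Mu/0Ld/1B | 2r 2w}
  2. ALU→r0 ⇒ no(WAW)  {2A/0Mu/0Ld/1B | 2r 2w}
  3. ALU→r6 ⇒ go  {1A/0Mu/0Ld/1B | 0r 1w}
  4. MEM ⇒ no(FU)  {1A/0Mu/0Ld/1B | 0r 1w}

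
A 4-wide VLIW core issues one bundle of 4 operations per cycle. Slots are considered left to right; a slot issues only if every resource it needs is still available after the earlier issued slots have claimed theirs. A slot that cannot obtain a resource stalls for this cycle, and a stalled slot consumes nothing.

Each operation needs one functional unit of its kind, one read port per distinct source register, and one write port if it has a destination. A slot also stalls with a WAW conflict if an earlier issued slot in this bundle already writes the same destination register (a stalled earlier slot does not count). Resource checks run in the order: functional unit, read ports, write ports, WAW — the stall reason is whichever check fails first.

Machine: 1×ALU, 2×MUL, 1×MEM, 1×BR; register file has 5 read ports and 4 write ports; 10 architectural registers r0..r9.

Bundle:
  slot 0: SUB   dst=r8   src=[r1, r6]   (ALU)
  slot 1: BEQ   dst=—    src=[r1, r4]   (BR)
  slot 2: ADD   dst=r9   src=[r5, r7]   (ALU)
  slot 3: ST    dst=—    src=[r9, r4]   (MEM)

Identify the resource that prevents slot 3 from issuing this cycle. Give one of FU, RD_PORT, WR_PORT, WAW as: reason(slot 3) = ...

reason(slot 3) = RD_PORT

#0 ALU src=r1,r6 dispatched  <A:0 Mu:2 Ld:1 B:1 rd:3 wr:3>
#1 BR src=r1,r4 dispatched  <A:0 Mu:2 Ld:1 B:0 rd:1 wr:3>
#2 ALU src=r5,r7 held:FU  <A:0 Mu:2 Ld:1 B:0 rd:1 wr:3>
#3 MEM src=r9,r4 held:RD_PORT  <A:0 Mu:2 Ld:1 B:0 rd:1 wr:3>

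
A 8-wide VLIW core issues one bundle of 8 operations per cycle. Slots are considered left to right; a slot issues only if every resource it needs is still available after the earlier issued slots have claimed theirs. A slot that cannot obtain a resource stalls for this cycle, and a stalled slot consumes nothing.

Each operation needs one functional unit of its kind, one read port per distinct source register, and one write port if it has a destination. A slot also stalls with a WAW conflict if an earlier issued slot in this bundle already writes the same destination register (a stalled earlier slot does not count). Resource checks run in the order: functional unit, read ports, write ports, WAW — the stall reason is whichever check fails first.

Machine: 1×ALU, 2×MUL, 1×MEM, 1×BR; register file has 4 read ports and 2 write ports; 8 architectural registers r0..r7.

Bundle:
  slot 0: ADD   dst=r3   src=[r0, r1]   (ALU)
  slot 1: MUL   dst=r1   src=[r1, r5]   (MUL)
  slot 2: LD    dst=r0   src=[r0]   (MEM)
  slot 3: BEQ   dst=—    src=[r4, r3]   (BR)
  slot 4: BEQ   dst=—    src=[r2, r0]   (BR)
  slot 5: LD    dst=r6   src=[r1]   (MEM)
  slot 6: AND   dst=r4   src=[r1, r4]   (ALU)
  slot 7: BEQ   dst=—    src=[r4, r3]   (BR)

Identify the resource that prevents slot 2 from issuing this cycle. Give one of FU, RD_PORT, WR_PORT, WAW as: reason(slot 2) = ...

reason(slot 2) = RD_PORT

[0] ALU needs rd=2 wr=1: ok; after: ALU=0 MUL=2 MEM=1 BR=1, R=2, W=1
[1] MUL needs rd=2 wr=1: ok; after: ALU=0 MUL=1 MEM=1 BR=1, R=0, W=0
[2] MEM needs rd=1 wr=1: RD_PORT; after: ALU=0 MUL=1 MEM=1 BR=1, R=0, W=0
[3] BR needs rd=2 wr=0: RD_PORT; after: ALU=0 MUL=1 MEM=1 BR=1, R=0, W=0
[4] BR needs rd=2 wr=0: RD_PORT; after: ALU=0 MUL=1 MEM=1 BR=1, R=0, W=0
[5] MEM needs rd=1 wr=1: RD_PORT; after: ALU=0 MUL=1 MEM=1 BR=1, R=0, W=0
[6] ALU needs rd=2 wr=1: FU; after: ALU=0 MUL=1 MEM=1 BR=1, R=0, W=0
[7] BR needs rd=2 wr=0: RD_PORT; after: ALU=0 MUL=1 MEM=1 BR=1, R=0, W=0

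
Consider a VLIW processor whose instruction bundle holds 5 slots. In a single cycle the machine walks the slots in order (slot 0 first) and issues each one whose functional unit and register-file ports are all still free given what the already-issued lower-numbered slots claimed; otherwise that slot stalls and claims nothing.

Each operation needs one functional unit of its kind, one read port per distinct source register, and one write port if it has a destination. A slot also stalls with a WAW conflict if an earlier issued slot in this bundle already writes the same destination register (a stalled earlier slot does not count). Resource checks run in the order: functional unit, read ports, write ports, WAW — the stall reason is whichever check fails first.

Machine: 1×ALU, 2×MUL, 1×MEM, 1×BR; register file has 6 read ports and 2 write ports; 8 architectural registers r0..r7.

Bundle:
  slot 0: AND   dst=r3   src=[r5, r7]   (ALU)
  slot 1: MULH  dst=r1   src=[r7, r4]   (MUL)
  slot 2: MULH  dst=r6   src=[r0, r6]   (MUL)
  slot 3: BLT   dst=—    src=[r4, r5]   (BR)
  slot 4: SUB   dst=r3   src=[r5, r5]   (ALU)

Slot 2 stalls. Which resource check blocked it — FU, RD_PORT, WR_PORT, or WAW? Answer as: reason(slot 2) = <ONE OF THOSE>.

slot 0 (ALU): ISSUE — free A0,Mu2,Ld1,B1 rp4 wp1
slot 1 (MUL): ISSUE — free A0,Mu1,Ld1,B1 rp2 wp0
slot 2 (MUL): stall WR_PORT — free A0,Mu1,Ld1,B1 rp2 wp0
slot 3 (BR): ISSUE — free A0,Mu1,Ld1,B0 rp0 wp0
slot 4 (ALU): stall FU — free A0,Mu1,Ld1,B0 rp0 wp0

reason(slot 2) = WR_PORT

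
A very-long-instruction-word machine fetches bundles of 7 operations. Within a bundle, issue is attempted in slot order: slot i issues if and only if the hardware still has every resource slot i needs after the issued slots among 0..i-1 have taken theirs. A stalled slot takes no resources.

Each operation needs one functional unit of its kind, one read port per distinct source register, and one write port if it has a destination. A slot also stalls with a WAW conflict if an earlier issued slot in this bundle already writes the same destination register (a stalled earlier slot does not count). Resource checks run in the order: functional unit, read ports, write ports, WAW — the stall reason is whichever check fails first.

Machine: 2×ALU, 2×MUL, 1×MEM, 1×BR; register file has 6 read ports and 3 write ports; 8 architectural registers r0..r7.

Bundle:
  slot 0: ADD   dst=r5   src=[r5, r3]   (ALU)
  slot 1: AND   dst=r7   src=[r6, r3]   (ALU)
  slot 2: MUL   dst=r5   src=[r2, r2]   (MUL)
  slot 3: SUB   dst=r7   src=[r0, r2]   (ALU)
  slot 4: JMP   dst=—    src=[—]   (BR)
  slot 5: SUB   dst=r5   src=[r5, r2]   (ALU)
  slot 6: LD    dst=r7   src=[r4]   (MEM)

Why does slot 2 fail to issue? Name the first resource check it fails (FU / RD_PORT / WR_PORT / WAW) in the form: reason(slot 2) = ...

#0 ALU src=r5,r3 dispatched  <A:1 Mu:2 Ld:1 B:1 rd:4 wr:2>
#1 ALU src=r6,r3 dispatched  <A:0 Mu:2 Ld:1 B:1 rd:2 wr:1>
#2 MUL src=r2,r2 held:WAW  <A:0 Mu:2 Ld:1 B:1 rd:2 wr:1>
#3 ALU src=r0,r2 held:FU  <A:0 Mu:2 Ld:1 B:1 rd:2 wr:1>
#4 BR src=- dispatched  <A:0 Mu:2 Ld:1 B:0 rd:2 wr:1>
#5 ALU src=r5,r2 held:FU  <A:0 Mu:2 Ld:1 B:0 rd:2 wr:1>
#6 MEM src=r4 held:WAW  <A:0 Mu:2 Ld:1 B:0 rd:2 wr:1>

reason(slot 2) = WAW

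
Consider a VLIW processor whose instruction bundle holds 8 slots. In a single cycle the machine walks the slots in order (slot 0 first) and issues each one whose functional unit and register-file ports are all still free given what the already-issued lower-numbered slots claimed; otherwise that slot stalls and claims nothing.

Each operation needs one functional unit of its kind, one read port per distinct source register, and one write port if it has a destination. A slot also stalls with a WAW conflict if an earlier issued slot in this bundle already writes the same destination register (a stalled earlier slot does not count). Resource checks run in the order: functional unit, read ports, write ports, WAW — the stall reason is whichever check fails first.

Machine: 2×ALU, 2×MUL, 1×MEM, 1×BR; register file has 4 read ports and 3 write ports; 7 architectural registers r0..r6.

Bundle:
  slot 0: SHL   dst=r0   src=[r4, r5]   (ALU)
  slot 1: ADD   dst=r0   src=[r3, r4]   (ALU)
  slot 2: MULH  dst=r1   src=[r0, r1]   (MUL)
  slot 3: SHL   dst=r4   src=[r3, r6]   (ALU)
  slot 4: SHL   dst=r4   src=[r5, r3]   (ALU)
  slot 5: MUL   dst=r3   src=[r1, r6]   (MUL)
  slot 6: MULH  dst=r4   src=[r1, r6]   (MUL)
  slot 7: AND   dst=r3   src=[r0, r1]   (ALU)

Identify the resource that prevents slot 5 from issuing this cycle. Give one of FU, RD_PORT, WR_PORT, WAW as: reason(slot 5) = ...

slot 0 (ALU): ISSUE — free A1,Mu2,Ld1,B1 rp2 wp2
slot 1 (ALU): stall WAW — free A1,Mu2,Ld1,B1 rp2 wp2
slot 2 (MUL): ISSUE — free A1,Mu1,Ld1,B1 rp0 wp1
slot 3 (ALU): stall RD_PORT — free A1,Mu1,Ld1,B1 rp0 wp1
slot 4 (ALU): stall RD_PORT — free A1,Mu1,Ld1,B1 rp0 wp1
slot 5 (MUL): stall RD_PORT — free A1,Mu1,Ld1,B1 rp0 wp1
slot 6 (MUL): stall RD_PORT — free A1,Mu1,Ld1,B1 rp0 wp1
slot 7 (ALU): stall RD_PORT — free A1,Mu1,Ld1,B1 rp0 wp1

reason(slot 5) = RD_PORT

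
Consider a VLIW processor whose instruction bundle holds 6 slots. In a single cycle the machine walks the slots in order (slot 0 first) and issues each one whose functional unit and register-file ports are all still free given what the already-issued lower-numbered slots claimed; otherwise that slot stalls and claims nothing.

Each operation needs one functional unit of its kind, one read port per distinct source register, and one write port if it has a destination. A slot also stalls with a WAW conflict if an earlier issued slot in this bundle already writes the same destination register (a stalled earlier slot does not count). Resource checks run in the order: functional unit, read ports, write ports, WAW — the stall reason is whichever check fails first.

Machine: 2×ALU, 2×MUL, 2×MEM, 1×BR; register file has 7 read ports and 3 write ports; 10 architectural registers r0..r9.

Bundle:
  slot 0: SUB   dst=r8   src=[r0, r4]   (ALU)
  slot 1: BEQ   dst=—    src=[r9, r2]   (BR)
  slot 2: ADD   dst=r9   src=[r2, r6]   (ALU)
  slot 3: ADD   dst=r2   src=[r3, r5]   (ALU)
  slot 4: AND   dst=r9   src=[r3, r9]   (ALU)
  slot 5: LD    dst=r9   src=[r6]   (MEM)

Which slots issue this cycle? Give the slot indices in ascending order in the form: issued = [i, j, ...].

[0] ALU needs rd=2 wr=1: ok; after: ALU=1 MUL=2 MEM=2 BR=1, R=5, W=2
[1] BR needs rd=2 wr=0: ok; after: ALU=1 MUL=2 MEM=2 BR=0, R=3, W=2
[2] ALU needs rd=2 wr=1: ok; after: ALU=0 MUL=2 MEM=2 BR=0, R=1, W=1
[3] ALU needs rd=2 wr=1: FU; after: ALU=0 MUL=2 MEM=2 BR=0, R=1, W=1
[4] ALU needs rd=2 wr=1: FU; after: ALU=0 MUL=2 MEM=2 BR=0, R=1, W=1
[5] MEM needs rd=1 wr=1: WAW; after: ALU=0 MUL=2 MEM=2 BR=0, R=1, W=1

issued = [0, 1, 2]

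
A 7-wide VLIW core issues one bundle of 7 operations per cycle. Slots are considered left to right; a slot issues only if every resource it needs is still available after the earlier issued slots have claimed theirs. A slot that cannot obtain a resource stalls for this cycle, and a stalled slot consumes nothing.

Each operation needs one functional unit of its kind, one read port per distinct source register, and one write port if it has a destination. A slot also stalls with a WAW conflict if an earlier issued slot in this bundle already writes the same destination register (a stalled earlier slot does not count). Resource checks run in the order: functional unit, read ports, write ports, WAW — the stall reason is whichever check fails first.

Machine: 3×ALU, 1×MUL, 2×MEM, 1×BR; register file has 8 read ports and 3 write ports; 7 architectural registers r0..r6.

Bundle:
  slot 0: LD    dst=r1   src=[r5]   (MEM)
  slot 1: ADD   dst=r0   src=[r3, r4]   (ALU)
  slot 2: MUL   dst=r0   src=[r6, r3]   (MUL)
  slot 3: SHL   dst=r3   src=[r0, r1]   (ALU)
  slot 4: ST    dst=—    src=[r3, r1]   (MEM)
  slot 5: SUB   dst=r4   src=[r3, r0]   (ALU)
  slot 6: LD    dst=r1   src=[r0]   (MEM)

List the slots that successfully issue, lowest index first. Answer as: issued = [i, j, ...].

issued = [0, 1, 3, 4]

#0 MEM src=r5 dispatched  <A:3 Mu:1 Ld:1 B:1 rd:7 wr:2>
#1 ALU src=r3,r4 dispatched  <A:2 Mu:1 Ld:1 B:1 rd:5 wr:1>
#2 MUL src=r6,r3 held:WAW  <A:2 Mu:1 Ld:1 B:1 rd:5 wr:1>
#3 ALU src=r0,r1 dispatched  <A:1 Mu:1 Ld:1 B:1 rd:3 wr:0>
#4 MEM src=r3,r1 dispatched  <A:1 Mu:1 Ld:0 B:1 rd:1 wr:0>
#5 ALU src=r3,r0 held:RD_PORT  <A:1 Mu:1 Ld:0 B:1 rd:1 wr:0>
#6 MEM src=r0 held:FU  <A:1 Mu:1 Ld:0 B:1 rd:1 wr:0>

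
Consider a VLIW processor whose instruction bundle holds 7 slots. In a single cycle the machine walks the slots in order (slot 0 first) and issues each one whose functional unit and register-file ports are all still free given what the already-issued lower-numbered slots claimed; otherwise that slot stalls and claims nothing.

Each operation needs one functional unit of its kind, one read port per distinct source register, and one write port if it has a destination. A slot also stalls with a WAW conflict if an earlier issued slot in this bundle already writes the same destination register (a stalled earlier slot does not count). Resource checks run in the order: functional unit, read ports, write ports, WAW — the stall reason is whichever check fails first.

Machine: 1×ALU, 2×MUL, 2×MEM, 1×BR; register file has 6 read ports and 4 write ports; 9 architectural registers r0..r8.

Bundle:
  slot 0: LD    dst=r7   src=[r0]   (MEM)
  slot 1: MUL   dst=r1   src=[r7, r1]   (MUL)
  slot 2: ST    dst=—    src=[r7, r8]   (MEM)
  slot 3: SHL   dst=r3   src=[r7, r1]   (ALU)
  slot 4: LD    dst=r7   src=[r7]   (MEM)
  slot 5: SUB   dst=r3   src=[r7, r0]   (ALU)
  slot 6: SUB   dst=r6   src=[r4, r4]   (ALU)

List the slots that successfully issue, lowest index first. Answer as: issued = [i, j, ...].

issued = [0, 1, 2, 6]

#0 MEM src=r0 dispatched  <A:1 Mu:2 Ld:1 B:1 rd:5 wr:3>
#1 MUL src=r7,r1 dispatched  <A:1 Mu:1 Ld:1 B:1 rd:3 wr:2>
#2 MEM src=r7,r8 dispatched  <A:1 Mu:1 Ld:0 B:1 rd:1 wr:2>
#3 ALU src=r7,r1 held:RD_PORT  <A:1 Mu:1 Ld:0 B:1 rd:1 wr:2>
#4 MEM src=r7 held:FU  <A:1 Mu:1 Ld:0 B:1 rd:1 wr:2>
#5 ALU src=r7,r0 held:RD_PORT  <A:1 Mu:1 Ld:0 B:1 rd:1 wr:2>
#6 ALU src=r4,r4 dispatched  <A:0 Mu:1 Ld:0 B:1 rd:0 wr:1>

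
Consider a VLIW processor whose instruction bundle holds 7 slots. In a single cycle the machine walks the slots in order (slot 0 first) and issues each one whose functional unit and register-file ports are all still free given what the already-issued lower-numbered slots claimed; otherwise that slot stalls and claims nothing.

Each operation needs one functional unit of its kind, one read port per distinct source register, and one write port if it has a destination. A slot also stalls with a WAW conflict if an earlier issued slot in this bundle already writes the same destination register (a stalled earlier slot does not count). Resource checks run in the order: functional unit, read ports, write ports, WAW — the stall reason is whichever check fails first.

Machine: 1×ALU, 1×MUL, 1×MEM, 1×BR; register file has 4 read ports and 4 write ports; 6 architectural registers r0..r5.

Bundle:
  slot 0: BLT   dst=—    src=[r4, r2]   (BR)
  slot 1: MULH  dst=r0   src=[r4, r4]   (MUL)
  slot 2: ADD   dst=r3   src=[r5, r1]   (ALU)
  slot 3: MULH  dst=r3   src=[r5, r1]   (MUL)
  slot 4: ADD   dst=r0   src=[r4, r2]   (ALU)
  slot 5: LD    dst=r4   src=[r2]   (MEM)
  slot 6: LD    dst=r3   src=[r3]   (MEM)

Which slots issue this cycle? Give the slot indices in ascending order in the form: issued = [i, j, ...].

issued = [0, 1, 5]

slot 0 (BR): ISSUE — free A1,Mu1,Ld1,B0 rp2 wp4
slot 1 (MUL): ISSUE — free A1,Mu0,Ld1,B0 rp1 wp3
slot 2 (ALU): stall RD_PORT — free A1,Mu0,Ld1,B0 rp1 wp3
slot 3 (MUL): stall FU — free A1,Mu0,Ld1,B0 rp1 wp3
slot 4 (ALU): stall RD_PORT — free A1,Mu0,Ld1,B0 rp1 wp3
slot 5 (MEM): ISSUE — free A1,Mu0,Ld0,B0 rp0 wp2
slot 6 (MEM): stall FU — free A1,Mu0,Ld0,B0 rp0 wp2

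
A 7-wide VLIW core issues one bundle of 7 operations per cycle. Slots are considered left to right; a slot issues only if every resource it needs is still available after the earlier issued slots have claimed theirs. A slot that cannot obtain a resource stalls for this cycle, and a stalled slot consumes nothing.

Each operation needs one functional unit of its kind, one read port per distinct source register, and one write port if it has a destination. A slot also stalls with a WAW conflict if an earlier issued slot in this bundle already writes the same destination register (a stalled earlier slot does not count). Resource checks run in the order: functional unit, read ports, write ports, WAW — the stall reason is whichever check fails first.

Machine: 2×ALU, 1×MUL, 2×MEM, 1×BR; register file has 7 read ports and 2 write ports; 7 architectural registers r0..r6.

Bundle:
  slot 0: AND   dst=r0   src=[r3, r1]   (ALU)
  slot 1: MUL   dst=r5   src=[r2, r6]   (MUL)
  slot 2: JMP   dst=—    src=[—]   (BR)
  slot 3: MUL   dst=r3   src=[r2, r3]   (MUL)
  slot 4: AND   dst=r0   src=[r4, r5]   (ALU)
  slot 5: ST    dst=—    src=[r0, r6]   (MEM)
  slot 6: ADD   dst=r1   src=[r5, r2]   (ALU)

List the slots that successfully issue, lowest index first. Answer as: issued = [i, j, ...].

issued = [0, 1, 2, 5]

(0) want 1×ALU +2rd +1wr — yes → AL1|MU1|ME2|BR1|rd5|wr1
(1) want 1×MUL +2rd +1wr — yes → AL1|MU0|ME2|BR1|rd3|wr0
(2) want 1×BR +0rd +0wr — yes → AL1|MU0|ME2|BR0|rd3|wr0
(3) want 1×MUL +2rd +1wr — FU → AL1|MU0|ME2|BR0|rd3|wr0
(4) want 1×ALU +2rd +1wr — WR_PORT → AL1|MU0|ME2|BR0|rd3|wr0
(5) want 1×MEM +2rd +0wr — yes → AL1|MU0|ME1|BR0|rd1|wr0
(6) want 1×ALU +2rd +1wr — RD_PORT → AL1|MU0|ME1|BR0|rd1|wr0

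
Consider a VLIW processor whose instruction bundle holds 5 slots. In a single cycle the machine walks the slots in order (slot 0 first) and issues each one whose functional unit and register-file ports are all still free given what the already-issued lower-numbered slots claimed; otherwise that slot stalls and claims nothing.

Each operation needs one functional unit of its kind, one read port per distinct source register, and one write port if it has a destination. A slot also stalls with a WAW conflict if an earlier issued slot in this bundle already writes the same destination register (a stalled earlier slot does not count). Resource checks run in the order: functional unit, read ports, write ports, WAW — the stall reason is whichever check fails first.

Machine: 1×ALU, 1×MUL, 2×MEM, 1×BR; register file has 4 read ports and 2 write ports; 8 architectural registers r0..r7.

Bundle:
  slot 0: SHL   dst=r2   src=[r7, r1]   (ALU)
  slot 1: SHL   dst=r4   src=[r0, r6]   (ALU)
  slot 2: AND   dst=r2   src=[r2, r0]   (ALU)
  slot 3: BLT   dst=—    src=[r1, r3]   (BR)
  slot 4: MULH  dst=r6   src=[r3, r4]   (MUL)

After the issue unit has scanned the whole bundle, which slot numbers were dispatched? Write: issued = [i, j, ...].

issued = [0, 3]

  0. ALU→r2 ⇒ go  {0A/1Mu/2Ld/1B | 2r 1w}
  1. ALU→r4 ⇒ no(FU)  {0A/1Mu/2Ld/1B | 2r 1w}
  2. ALU→r2 ⇒ no(FU)  {0A/1Mu/2Ld/1B | 2r 1w}
  3. BR ⇒ go  {0A/1Mu/2Ld/0B | 0r 1w}
  4. MUL→r6 ⇒ no(RD_PORT)  {0A/1Mu/2Ld/0B | 0r 1w}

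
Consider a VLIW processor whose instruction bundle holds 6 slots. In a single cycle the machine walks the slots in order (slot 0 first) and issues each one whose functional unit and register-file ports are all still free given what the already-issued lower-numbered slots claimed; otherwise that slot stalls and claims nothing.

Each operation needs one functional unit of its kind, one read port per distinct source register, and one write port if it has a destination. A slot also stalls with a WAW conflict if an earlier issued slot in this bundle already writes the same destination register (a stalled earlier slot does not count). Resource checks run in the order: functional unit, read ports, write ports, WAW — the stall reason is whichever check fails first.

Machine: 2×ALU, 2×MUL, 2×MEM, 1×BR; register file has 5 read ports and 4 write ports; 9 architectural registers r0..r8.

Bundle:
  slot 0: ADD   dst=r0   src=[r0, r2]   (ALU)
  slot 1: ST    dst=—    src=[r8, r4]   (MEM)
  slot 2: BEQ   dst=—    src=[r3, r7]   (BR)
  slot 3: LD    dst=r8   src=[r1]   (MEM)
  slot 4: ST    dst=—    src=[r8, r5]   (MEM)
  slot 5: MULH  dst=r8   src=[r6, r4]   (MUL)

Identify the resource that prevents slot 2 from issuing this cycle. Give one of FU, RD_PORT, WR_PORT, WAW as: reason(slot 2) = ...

#0 ALU src=r0,r2 dispatched  <A:1 Mu:2 Ld:2 B:1 rd:3 wr:3>
#1 MEM src=r8,r4 dispatched  <A:1 Mu:2 Ld:1 B:1 rd:1 wr:3>
#2 BR src=r3,r7 held:RD_PORT  <A:1 Mu:2 Ld:1 B:1 rd:1 wr:3>
#3 MEM src=r1 dispatched  <A:1 Mu:2 Ld:0 B:1 rd:0 wr:2>
#4 MEM src=r8,r5 held:FU  <A:1 Mu:2 Ld:0 B:1 rd:0 wr:2>
#5 MUL src=r6,r4 held:RD_PORT  <A:1 Mu:2 Ld:0 B:1 rd:0 wr:2>

reason(slot 2) = RD_PORT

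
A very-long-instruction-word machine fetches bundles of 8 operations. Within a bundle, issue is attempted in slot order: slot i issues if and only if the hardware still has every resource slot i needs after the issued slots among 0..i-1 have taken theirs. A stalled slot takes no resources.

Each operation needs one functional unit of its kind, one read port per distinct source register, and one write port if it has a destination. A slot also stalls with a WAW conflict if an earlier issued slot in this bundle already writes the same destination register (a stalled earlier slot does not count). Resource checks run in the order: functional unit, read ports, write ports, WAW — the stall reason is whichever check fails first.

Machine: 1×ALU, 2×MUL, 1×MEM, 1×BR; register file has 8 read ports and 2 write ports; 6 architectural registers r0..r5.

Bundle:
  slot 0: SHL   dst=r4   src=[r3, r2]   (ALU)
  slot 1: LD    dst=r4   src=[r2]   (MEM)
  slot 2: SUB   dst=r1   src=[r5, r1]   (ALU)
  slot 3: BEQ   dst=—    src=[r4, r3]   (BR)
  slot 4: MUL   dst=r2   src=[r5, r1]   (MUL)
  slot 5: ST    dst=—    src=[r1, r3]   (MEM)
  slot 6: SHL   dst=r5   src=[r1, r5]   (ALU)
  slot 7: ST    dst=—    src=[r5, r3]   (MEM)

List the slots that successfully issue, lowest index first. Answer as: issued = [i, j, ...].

slot 0 (ALU): ISSUE — free A0,Mu2,Ld1,B1 rp6 wp1
slot 1 (MEM): stall WAW — free A0,Mu2,Ld1,B1 rp6 wp1
slot 2 (ALU): stall FU — free A0,Mu2,Ld1,B1 rp6 wp1
slot 3 (BR): ISSUE — free A0,Mu2,Ld1,B0 rp4 wp1
slot 4 (MUL): ISSUE — free A0,Mu1,Ld1,B0 rp2 wp0
slot 5 (MEM): ISSUE — free A0,Mu1,Ld0,B0 rp0 wp0
slot 6 (ALU): stall FU — free A0,Mu1,Ld0,B0 rp0 wp0
slot 7 (MEM): stall FU — free A0,Mu1,Ld0,B0 rp0 wp0

issued = [0, 3, 4, 5]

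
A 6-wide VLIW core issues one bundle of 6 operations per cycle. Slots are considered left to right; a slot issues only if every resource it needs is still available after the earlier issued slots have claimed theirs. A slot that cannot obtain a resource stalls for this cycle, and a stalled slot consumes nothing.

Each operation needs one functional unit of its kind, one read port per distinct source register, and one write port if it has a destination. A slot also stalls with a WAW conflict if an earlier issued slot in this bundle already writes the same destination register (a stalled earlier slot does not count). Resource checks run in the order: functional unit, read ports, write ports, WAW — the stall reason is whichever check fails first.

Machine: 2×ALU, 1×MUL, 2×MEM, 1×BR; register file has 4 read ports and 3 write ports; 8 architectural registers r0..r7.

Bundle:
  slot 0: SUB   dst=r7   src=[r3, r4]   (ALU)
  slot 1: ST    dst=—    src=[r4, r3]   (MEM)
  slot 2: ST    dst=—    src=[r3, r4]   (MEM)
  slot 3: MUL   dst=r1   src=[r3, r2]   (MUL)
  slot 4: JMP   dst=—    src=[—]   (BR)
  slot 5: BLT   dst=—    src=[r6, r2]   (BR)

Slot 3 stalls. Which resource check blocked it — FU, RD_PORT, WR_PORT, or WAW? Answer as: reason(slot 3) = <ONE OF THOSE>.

reason(slot 3) = RD_PORT

  0. ALU→r7 ⇒ go  {1A/1Mu/2Ld/1B | 2r 2w}
  1. MEM ⇒ go  {1A/1Mu/1Ld/1B | 0r 2w}
  2. MEM ⇒ no(RD_PORT)  {1A/1Mu/1Ld/1B | 0r 2w}
  3. MUL→r1 ⇒ no(RD_PORT)  {1A/1Mu/1Ld/1B | 0r 2w}
  4. BR ⇒ go  {1A/1Mu/1Ld/0B | 0r 2w}
  5. BR ⇒ no(FU)  {1A/1Mu/1Ld/0B | 0r 2w}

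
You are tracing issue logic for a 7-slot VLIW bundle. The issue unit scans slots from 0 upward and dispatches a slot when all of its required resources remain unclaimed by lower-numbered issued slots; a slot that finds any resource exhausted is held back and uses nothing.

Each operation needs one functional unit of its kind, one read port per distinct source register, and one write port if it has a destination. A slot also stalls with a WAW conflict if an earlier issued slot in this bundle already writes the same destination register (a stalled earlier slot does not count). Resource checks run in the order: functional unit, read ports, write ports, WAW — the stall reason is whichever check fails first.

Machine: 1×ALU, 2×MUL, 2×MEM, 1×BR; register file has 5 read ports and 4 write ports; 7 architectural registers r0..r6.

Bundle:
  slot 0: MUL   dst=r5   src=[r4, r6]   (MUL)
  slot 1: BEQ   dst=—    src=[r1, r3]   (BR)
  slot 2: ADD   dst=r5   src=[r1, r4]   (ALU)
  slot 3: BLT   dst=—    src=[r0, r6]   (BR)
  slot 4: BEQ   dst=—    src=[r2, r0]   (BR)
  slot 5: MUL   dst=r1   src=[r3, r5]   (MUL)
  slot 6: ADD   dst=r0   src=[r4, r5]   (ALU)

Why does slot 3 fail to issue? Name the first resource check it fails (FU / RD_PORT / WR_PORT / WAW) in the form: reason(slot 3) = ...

  0. MUL→r5 ⇒ go  {1A/1Mu/2Ld/1B | 3r 3w}
  1. BR ⇒ go  {1A/1Mu/2Ld/0B | 1r 3w}
  2. ALU→r5 ⇒ no(RD_PORT)  {1A/1Mu/2Ld/0B | 1r 3w}
  3. BR ⇒ no(FU)  {1A/1Mu/2Ld/0B | 1r 3w}
  4. BR ⇒ no(FU)  {1A/1Mu/2Ld/0B | 1r 3w}
  5. MUL→r1 ⇒ no(RD_PORT)  {1A/1Mu/2Ld/0B | 1r 3w}
  6. ALU→r0 ⇒ no(RD_PORT)  {1A/1Mu/2Ld/0B | 1r 3w}

reason(slot 3) = FU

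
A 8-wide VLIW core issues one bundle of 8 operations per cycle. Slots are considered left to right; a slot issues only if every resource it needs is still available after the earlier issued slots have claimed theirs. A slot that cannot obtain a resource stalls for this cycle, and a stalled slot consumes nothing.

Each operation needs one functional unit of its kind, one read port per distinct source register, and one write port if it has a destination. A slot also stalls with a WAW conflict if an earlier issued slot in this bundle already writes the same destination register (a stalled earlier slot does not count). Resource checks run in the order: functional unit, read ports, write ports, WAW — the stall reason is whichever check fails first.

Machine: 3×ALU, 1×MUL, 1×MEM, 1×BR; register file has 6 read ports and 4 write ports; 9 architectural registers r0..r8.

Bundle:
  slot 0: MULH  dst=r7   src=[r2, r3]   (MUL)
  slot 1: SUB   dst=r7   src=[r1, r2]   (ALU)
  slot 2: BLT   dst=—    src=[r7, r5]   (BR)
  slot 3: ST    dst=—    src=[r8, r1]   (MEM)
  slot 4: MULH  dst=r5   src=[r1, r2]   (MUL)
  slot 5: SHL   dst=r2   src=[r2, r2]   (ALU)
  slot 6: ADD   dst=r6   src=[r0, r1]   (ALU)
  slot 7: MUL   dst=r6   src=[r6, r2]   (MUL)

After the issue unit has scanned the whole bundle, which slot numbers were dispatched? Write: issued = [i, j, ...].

issued = [0, 2, 3]

slot 0 (MUL): ISSUE — free A3,Mu0,Ld1,B1 rp4 wp3
slot 1 (ALU): stall WAW — free A3,Mu0,Ld1,B1 rp4 wp3
slot 2 (BR): ISSUE — free A3,Mu0,Ld1,B0 rp2 wp3
slot 3 (MEM): ISSUE — free A3,Mu0,Ld0,B0 rp0 wp3
slot 4 (MUL): stall FU — free A3,Mu0,Ld0,B0 rp0 wp3
slot 5 (ALU): stall RD_PORT — free A3,Mu0,Ld0,B0 rp0 wp3
slot 6 (ALU): stall RD_PORT — free A3,Mu0,Ld0,B0 rp0 wp3
slot 7 (MUL): stall FU — free A3,Mu0,Ld0,B0 rp0 wp3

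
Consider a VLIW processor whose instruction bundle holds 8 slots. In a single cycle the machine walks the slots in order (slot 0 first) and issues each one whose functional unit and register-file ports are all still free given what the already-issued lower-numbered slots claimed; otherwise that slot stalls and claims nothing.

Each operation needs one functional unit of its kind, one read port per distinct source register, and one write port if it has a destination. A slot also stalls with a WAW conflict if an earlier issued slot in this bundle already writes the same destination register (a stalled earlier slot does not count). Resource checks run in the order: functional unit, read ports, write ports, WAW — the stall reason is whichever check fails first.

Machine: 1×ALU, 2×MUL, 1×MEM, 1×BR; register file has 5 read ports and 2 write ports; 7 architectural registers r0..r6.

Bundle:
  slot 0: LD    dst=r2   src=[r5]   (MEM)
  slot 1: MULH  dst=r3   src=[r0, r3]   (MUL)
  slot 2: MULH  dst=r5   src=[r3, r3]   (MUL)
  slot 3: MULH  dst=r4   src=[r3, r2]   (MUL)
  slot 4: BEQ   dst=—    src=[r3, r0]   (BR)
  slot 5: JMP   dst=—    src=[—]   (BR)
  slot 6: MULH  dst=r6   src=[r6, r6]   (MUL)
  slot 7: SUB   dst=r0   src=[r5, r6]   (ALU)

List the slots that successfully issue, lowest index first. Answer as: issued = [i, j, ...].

issued = [0, 1, 4]

#0 MEM src=r5 dispatched  <A:1 Mu:2 Ld:0 B:1 rd:4 wr:1>
#1 MUL src=r0,r3 dispatched  <A:1 Mu:1 Ld:0 B:1 rd:2 wr:0>
#2 MUL src=r3,r3 held:WR_PORT  <A:1 Mu:1 Ld:0 B:1 rd:2 wr:0>
#3 MUL src=r3,r2 held:WR_PORT  <A:1 Mu:1 Ld:0 B:1 rd:2 wr:0>
#4 BR src=r3,r0 dispatched  <A:1 Mu:1 Ld:0 B:0 rd:0 wr:0>
#5 BR src=- held:FU  <A:1 Mu:1 Ld:0 B:0 rd:0 wr:0>
#6 MUL src=r6,r6 held:RD_PORT  <A:1 Mu:1 Ld:0 B:0 rd:0 wr:0>
#7 ALU src=r5,r6 held:RD_PORT  <A:1 Mu:1 Ld:0 B:0 rd:0 wr:0>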